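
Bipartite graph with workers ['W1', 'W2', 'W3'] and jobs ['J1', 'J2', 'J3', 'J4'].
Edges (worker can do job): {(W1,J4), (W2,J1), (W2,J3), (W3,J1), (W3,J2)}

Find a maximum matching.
Matching: {(W1,J4), (W2,J3), (W3,J2)}

Maximum matching (size 3):
  W1 → J4
  W2 → J3
  W3 → J2

Each worker is assigned to at most one job, and each job to at most one worker.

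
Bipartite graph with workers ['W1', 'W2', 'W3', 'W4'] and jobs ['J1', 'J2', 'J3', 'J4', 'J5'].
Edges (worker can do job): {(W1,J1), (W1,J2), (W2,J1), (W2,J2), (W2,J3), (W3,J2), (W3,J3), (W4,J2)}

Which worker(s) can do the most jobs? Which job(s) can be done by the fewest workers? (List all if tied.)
Most versatile: W2 (3 jobs); Least covered: J4, J5 (0 workers)

Worker degrees (jobs they can do): W1:2, W2:3, W3:2, W4:1
Job degrees (workers who can do it): J1:2, J2:4, J3:2, J4:0, J5:0

Maximum worker degree is 3, achieved by: W2
Minimum job degree is 0, achieved by: J4, J5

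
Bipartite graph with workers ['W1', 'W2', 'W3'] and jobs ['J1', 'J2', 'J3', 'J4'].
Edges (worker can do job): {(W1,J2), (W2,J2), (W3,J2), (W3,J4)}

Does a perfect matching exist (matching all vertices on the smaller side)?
No, maximum matching has size 2 < 3

Maximum matching has size 2, need 3 for perfect matching.
Unmatched workers: ['W2']
Unmatched jobs: ['J3', 'J1']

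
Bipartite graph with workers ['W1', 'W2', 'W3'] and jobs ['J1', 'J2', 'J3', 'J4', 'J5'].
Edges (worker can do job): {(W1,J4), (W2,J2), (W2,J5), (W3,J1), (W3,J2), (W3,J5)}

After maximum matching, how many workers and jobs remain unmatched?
Unmatched: 0 workers, 2 jobs

Maximum matching size: 3
Workers: 3 total, 3 matched, 0 unmatched
Jobs: 5 total, 3 matched, 2 unmatched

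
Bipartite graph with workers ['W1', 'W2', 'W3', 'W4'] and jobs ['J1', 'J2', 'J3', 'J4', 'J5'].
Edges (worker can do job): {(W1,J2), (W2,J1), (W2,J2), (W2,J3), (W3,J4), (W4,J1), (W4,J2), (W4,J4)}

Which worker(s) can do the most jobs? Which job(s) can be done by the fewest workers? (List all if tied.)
Most versatile: W2, W4 (3 jobs); Least covered: J5 (0 workers)

Worker degrees (jobs they can do): W1:1, W2:3, W3:1, W4:3
Job degrees (workers who can do it): J1:2, J2:3, J3:1, J4:2, J5:0

Maximum worker degree is 3, achieved by: W2, W4
Minimum job degree is 0, achieved by: J5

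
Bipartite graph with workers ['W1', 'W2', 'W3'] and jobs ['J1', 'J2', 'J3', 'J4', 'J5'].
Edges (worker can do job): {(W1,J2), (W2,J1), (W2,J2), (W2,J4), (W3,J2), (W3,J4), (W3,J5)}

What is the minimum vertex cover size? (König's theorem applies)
Minimum vertex cover size = 3

By König's theorem: in bipartite graphs,
min vertex cover = max matching = 3

Maximum matching has size 3, so minimum vertex cover also has size 3.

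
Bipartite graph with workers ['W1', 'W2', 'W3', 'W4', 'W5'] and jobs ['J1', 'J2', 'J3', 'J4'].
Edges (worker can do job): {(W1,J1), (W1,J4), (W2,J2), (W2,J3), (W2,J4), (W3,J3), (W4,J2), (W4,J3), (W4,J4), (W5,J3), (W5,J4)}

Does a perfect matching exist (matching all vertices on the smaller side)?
Yes, perfect matching exists (size 4)

Perfect matching: {(W1,J1), (W3,J3), (W4,J2), (W5,J4)}
All 4 vertices on the smaller side are matched.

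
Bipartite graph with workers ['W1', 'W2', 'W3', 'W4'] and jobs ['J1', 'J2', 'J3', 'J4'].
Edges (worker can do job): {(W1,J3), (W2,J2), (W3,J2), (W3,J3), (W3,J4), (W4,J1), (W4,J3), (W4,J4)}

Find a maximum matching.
Matching: {(W1,J3), (W2,J2), (W3,J4), (W4,J1)}

Maximum matching (size 4):
  W1 → J3
  W2 → J2
  W3 → J4
  W4 → J1

Each worker is assigned to at most one job, and each job to at most one worker.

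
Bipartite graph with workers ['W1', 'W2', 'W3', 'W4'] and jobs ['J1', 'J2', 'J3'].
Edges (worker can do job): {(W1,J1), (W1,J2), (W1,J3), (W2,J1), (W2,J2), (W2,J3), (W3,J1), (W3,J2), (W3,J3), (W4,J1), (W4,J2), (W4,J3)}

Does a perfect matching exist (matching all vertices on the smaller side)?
Yes, perfect matching exists (size 3)

Perfect matching: {(W1,J3), (W3,J1), (W4,J2)}
All 3 vertices on the smaller side are matched.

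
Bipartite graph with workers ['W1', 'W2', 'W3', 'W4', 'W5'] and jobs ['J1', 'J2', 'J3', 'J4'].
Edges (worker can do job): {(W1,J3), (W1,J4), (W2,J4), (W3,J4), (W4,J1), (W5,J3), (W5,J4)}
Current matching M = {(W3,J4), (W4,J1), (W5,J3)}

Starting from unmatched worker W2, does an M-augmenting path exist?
No augmenting path from W2

Alternating search from W2 reaches jobs: {J4}.
Every reachable job is already matched in M, and following those matched edges back to workers exposes no further unvisited jobs.
No M-augmenting path from W2 exists.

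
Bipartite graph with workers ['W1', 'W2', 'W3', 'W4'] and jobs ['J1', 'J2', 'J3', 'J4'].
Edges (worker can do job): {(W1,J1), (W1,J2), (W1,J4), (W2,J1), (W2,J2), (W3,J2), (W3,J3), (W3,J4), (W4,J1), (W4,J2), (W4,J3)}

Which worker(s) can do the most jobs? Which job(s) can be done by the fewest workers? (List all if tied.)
Most versatile: W1, W3, W4 (3 jobs); Least covered: J3, J4 (2 workers)

Worker degrees (jobs they can do): W1:3, W2:2, W3:3, W4:3
Job degrees (workers who can do it): J1:3, J2:4, J3:2, J4:2

Maximum worker degree is 3, achieved by: W1, W3, W4
Minimum job degree is 2, achieved by: J3, J4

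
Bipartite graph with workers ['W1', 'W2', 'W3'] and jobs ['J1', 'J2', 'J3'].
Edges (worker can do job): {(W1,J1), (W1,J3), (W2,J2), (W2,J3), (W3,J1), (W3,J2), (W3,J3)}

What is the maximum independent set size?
Maximum independent set = 3

By König's theorem:
- Min vertex cover = Max matching = 3
- Max independent set = Total vertices - Min vertex cover
- Max independent set = 6 - 3 = 3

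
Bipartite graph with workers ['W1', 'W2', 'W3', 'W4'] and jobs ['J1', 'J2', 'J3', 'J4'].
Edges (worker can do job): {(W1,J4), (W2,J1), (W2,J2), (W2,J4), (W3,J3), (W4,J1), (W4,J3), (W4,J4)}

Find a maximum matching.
Matching: {(W1,J4), (W2,J2), (W3,J3), (W4,J1)}

Maximum matching (size 4):
  W1 → J4
  W2 → J2
  W3 → J3
  W4 → J1

Each worker is assigned to at most one job, and each job to at most one worker.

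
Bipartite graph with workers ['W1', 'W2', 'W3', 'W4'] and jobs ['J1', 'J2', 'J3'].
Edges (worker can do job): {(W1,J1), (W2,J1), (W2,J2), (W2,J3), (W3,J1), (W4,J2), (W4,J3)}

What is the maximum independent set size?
Maximum independent set = 4

By König's theorem:
- Min vertex cover = Max matching = 3
- Max independent set = Total vertices - Min vertex cover
- Max independent set = 7 - 3 = 4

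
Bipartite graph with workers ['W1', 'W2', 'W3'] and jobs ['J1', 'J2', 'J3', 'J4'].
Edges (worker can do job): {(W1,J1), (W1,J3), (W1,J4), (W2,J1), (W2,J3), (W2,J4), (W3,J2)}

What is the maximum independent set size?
Maximum independent set = 4

By König's theorem:
- Min vertex cover = Max matching = 3
- Max independent set = Total vertices - Min vertex cover
- Max independent set = 7 - 3 = 4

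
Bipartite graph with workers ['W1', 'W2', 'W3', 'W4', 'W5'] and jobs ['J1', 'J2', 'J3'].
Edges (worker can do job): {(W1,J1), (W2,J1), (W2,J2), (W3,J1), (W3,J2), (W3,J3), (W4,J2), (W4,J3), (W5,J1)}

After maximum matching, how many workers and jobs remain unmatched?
Unmatched: 2 workers, 0 jobs

Maximum matching size: 3
Workers: 5 total, 3 matched, 2 unmatched
Jobs: 3 total, 3 matched, 0 unmatched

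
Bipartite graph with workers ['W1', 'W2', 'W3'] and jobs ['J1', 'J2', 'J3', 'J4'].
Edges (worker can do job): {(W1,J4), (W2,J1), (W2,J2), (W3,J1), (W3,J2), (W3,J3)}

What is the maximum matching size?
Maximum matching size = 3

Maximum matching: {(W1,J4), (W2,J2), (W3,J1)}
Size: 3

This assigns 3 workers to 3 distinct jobs.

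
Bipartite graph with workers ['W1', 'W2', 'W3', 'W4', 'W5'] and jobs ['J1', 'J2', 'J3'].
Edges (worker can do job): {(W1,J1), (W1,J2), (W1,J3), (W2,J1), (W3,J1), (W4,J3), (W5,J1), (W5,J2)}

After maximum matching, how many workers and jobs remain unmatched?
Unmatched: 2 workers, 0 jobs

Maximum matching size: 3
Workers: 5 total, 3 matched, 2 unmatched
Jobs: 3 total, 3 matched, 0 unmatched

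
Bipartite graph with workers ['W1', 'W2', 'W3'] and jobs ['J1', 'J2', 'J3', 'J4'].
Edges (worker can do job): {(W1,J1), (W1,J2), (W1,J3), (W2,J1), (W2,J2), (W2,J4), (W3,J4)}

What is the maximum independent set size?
Maximum independent set = 4

By König's theorem:
- Min vertex cover = Max matching = 3
- Max independent set = Total vertices - Min vertex cover
- Max independent set = 7 - 3 = 4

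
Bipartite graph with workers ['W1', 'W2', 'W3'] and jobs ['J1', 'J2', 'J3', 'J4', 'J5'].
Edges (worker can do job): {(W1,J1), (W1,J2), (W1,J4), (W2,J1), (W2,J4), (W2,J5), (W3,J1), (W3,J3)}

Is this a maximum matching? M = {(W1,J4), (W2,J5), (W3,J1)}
Yes, size 3 is maximum

Proposed matching has size 3.
Maximum matching size for this graph: 3.

This is a maximum matching.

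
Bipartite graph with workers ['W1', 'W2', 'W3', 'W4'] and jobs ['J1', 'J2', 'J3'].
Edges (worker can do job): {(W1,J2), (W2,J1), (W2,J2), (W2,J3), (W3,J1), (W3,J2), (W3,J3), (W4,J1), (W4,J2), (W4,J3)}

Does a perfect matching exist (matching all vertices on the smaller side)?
Yes, perfect matching exists (size 3)

Perfect matching: {(W2,J1), (W3,J3), (W4,J2)}
All 3 vertices on the smaller side are matched.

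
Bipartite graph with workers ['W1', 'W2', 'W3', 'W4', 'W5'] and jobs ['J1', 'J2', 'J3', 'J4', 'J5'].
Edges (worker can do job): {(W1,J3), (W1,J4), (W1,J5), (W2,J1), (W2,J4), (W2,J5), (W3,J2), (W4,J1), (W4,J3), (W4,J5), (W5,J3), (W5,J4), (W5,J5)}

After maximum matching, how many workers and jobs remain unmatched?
Unmatched: 0 workers, 0 jobs

Maximum matching size: 5
Workers: 5 total, 5 matched, 0 unmatched
Jobs: 5 total, 5 matched, 0 unmatched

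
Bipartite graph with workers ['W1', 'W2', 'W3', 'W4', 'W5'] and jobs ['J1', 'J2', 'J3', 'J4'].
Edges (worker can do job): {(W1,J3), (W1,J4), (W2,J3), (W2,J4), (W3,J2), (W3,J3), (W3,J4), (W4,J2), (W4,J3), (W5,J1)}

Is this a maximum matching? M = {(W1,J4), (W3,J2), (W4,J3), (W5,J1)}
Yes, size 4 is maximum

Proposed matching has size 4.
Maximum matching size for this graph: 4.

This is a maximum matching.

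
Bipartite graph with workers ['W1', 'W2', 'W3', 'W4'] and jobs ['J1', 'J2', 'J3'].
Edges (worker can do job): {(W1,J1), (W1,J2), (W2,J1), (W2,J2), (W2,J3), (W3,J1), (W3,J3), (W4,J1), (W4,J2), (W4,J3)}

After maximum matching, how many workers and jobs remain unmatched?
Unmatched: 1 workers, 0 jobs

Maximum matching size: 3
Workers: 4 total, 3 matched, 1 unmatched
Jobs: 3 total, 3 matched, 0 unmatched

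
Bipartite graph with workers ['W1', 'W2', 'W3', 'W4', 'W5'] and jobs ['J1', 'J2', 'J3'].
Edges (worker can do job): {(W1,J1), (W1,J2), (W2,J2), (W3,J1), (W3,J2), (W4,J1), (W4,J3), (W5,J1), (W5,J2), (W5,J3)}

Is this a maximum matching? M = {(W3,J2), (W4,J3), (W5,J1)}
Yes, size 3 is maximum

Proposed matching has size 3.
Maximum matching size for this graph: 3.

This is a maximum matching.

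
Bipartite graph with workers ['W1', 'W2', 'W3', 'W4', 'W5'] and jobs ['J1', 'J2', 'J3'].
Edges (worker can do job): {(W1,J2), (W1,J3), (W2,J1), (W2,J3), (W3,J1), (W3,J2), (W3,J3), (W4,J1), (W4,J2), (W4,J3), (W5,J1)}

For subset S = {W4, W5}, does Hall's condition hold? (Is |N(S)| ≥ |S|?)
Yes: |N(S)| = 3, |S| = 2

Subset S = {W4, W5}
Neighbors N(S) = {J1, J2, J3}

|N(S)| = 3, |S| = 2
Hall's condition: |N(S)| ≥ |S| is satisfied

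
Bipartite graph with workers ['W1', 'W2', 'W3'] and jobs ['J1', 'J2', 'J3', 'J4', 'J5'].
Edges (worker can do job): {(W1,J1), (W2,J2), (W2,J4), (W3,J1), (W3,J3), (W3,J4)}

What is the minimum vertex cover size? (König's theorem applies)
Minimum vertex cover size = 3

By König's theorem: in bipartite graphs,
min vertex cover = max matching = 3

Maximum matching has size 3, so minimum vertex cover also has size 3.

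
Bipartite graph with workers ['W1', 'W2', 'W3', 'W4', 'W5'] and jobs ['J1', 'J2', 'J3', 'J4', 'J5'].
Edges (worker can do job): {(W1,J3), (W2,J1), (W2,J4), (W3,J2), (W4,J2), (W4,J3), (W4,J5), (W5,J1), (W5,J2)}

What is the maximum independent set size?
Maximum independent set = 5

By König's theorem:
- Min vertex cover = Max matching = 5
- Max independent set = Total vertices - Min vertex cover
- Max independent set = 10 - 5 = 5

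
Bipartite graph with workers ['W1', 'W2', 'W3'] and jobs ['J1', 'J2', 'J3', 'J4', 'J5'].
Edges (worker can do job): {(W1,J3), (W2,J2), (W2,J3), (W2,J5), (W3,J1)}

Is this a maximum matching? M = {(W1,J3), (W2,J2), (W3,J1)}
Yes, size 3 is maximum

Proposed matching has size 3.
Maximum matching size for this graph: 3.

This is a maximum matching.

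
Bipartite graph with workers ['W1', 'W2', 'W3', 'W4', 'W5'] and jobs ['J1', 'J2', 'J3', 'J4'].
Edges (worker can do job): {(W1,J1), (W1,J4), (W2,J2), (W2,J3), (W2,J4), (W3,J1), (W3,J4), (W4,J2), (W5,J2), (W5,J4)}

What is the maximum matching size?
Maximum matching size = 4

Maximum matching: {(W1,J4), (W2,J3), (W3,J1), (W5,J2)}
Size: 4

This assigns 4 workers to 4 distinct jobs.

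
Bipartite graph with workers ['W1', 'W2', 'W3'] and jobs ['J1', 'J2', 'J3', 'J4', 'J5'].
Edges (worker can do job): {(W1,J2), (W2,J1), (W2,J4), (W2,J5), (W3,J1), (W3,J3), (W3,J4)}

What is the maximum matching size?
Maximum matching size = 3

Maximum matching: {(W1,J2), (W2,J5), (W3,J1)}
Size: 3

This assigns 3 workers to 3 distinct jobs.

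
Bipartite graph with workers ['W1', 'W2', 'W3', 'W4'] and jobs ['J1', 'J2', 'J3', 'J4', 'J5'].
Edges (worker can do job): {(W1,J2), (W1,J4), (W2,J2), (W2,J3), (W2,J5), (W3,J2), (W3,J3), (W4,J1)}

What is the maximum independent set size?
Maximum independent set = 5

By König's theorem:
- Min vertex cover = Max matching = 4
- Max independent set = Total vertices - Min vertex cover
- Max independent set = 9 - 4 = 5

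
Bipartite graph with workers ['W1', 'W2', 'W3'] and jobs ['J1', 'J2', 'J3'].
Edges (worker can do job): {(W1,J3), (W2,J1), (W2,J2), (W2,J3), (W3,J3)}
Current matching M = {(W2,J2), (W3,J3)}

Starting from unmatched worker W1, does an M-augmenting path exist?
No augmenting path from W1

Alternating search from W1 reaches jobs: {J3}.
Every reachable job is already matched in M, and following those matched edges back to workers exposes no further unvisited jobs.
No M-augmenting path from W1 exists.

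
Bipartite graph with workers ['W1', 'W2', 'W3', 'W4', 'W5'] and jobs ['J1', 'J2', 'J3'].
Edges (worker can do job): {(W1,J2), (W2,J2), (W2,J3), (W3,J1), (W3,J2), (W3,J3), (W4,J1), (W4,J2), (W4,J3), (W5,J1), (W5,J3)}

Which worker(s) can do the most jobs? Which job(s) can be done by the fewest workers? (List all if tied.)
Most versatile: W3, W4 (3 jobs); Least covered: J1 (3 workers)

Worker degrees (jobs they can do): W1:1, W2:2, W3:3, W4:3, W5:2
Job degrees (workers who can do it): J1:3, J2:4, J3:4

Maximum worker degree is 3, achieved by: W3, W4
Minimum job degree is 3, achieved by: J1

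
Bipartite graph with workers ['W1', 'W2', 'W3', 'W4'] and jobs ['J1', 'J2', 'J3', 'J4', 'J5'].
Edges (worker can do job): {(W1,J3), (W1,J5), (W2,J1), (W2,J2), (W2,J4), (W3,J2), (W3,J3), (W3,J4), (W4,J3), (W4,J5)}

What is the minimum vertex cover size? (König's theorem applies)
Minimum vertex cover size = 4

By König's theorem: in bipartite graphs,
min vertex cover = max matching = 4

Maximum matching has size 4, so minimum vertex cover also has size 4.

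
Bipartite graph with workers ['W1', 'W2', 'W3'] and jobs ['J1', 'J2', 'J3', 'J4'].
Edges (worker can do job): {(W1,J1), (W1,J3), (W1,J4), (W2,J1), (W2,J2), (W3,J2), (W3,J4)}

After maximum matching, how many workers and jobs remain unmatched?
Unmatched: 0 workers, 1 jobs

Maximum matching size: 3
Workers: 3 total, 3 matched, 0 unmatched
Jobs: 4 total, 3 matched, 1 unmatched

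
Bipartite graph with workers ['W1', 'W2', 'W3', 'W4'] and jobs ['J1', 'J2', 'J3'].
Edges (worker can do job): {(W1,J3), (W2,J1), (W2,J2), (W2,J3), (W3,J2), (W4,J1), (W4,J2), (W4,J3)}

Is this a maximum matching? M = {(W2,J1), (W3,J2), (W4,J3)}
Yes, size 3 is maximum

Proposed matching has size 3.
Maximum matching size for this graph: 3.

This is a maximum matching.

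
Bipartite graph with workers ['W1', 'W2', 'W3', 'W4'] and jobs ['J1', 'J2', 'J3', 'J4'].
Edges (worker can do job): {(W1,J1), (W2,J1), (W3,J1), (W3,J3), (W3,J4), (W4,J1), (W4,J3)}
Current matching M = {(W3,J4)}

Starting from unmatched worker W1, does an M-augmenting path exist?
Yes: W1 → J1

An M-augmenting path alternates non-matching / matching edges, starting and ending at unmatched vertices.
Path: W1 → J1
(J1 is unmatched in M, so the path is augmenting.)
Flipping edges along this path would increase |M| from 1 to 2.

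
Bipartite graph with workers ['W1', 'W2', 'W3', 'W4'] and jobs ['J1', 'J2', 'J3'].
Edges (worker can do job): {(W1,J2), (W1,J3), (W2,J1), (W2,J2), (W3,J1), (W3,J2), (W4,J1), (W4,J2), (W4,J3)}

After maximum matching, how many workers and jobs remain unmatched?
Unmatched: 1 workers, 0 jobs

Maximum matching size: 3
Workers: 4 total, 3 matched, 1 unmatched
Jobs: 3 total, 3 matched, 0 unmatched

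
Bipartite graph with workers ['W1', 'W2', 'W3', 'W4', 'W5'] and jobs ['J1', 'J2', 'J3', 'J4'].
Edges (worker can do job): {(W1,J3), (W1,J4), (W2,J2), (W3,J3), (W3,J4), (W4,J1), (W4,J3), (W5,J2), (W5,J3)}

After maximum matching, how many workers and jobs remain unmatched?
Unmatched: 1 workers, 0 jobs

Maximum matching size: 4
Workers: 5 total, 4 matched, 1 unmatched
Jobs: 4 total, 4 matched, 0 unmatched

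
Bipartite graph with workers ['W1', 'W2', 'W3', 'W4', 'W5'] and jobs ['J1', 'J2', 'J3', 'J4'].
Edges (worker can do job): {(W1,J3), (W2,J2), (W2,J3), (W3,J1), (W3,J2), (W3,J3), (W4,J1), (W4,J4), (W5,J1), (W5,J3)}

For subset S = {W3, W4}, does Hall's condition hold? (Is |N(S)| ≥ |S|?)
Yes: |N(S)| = 4, |S| = 2

Subset S = {W3, W4}
Neighbors N(S) = {J1, J2, J3, J4}

|N(S)| = 4, |S| = 2
Hall's condition: |N(S)| ≥ |S| is satisfied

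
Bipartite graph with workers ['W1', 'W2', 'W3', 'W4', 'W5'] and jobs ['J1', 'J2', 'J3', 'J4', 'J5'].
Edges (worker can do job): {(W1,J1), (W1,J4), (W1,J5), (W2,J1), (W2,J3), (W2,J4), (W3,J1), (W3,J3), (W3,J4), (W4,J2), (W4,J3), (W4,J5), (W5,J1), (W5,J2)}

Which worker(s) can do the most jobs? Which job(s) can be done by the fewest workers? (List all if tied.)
Most versatile: W1, W2, W3, W4 (3 jobs); Least covered: J2, J5 (2 workers)

Worker degrees (jobs they can do): W1:3, W2:3, W3:3, W4:3, W5:2
Job degrees (workers who can do it): J1:4, J2:2, J3:3, J4:3, J5:2

Maximum worker degree is 3, achieved by: W1, W2, W3, W4
Minimum job degree is 2, achieved by: J2, J5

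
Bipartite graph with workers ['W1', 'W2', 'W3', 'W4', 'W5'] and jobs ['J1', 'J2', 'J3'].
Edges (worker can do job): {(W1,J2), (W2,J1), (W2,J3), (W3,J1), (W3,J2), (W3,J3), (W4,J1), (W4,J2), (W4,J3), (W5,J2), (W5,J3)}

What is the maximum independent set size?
Maximum independent set = 5

By König's theorem:
- Min vertex cover = Max matching = 3
- Max independent set = Total vertices - Min vertex cover
- Max independent set = 8 - 3 = 5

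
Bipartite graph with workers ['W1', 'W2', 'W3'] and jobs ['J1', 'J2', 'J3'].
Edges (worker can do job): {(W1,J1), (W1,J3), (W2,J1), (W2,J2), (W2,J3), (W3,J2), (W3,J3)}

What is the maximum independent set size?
Maximum independent set = 3

By König's theorem:
- Min vertex cover = Max matching = 3
- Max independent set = Total vertices - Min vertex cover
- Max independent set = 6 - 3 = 3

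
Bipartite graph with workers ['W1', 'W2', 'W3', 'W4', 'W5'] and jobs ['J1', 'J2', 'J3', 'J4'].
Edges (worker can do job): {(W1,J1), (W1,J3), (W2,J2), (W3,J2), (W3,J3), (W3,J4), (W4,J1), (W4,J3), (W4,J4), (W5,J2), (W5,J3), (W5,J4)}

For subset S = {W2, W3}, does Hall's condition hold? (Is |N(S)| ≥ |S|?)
Yes: |N(S)| = 3, |S| = 2

Subset S = {W2, W3}
Neighbors N(S) = {J2, J3, J4}

|N(S)| = 3, |S| = 2
Hall's condition: |N(S)| ≥ |S| is satisfied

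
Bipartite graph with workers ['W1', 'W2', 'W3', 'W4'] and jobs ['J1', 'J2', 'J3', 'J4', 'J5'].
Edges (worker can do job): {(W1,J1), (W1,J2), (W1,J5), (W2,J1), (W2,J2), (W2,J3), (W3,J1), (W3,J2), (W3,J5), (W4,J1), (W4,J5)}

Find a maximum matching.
Matching: {(W1,J2), (W2,J3), (W3,J1), (W4,J5)}

Maximum matching (size 4):
  W1 → J2
  W2 → J3
  W3 → J1
  W4 → J5

Each worker is assigned to at most one job, and each job to at most one worker.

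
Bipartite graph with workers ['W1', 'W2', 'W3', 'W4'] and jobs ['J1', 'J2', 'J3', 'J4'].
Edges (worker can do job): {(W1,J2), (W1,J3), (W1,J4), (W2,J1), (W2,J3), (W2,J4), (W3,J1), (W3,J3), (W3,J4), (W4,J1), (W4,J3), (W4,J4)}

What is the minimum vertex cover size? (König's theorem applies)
Minimum vertex cover size = 4

By König's theorem: in bipartite graphs,
min vertex cover = max matching = 4

Maximum matching has size 4, so minimum vertex cover also has size 4.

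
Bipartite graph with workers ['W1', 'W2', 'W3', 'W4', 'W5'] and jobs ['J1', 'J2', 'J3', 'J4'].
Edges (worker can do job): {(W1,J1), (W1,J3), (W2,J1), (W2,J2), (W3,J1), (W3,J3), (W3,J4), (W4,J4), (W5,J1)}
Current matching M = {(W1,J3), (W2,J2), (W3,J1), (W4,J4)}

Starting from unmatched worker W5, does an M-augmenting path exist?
No augmenting path from W5

Alternating search from W5 reaches jobs: {J1, J3, J4}.
Every reachable job is already matched in M, and following those matched edges back to workers exposes no further unvisited jobs.
No M-augmenting path from W5 exists.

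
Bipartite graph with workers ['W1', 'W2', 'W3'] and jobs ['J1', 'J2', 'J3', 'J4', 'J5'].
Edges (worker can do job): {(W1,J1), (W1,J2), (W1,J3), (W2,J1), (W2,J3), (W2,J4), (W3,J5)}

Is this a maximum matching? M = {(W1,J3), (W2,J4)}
No, size 2 is not maximum

Proposed matching has size 2.
Maximum matching size for this graph: 3.

This is NOT maximum - can be improved to size 3.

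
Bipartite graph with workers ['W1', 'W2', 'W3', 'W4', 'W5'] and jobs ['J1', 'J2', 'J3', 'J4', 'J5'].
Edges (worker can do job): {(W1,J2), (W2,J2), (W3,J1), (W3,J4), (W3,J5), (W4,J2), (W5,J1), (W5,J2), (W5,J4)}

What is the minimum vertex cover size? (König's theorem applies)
Minimum vertex cover size = 3

By König's theorem: in bipartite graphs,
min vertex cover = max matching = 3

Maximum matching has size 3, so minimum vertex cover also has size 3.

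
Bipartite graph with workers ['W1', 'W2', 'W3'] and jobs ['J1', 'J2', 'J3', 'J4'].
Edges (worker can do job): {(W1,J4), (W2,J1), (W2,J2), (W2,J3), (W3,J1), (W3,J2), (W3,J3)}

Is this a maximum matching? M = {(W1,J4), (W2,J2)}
No, size 2 is not maximum

Proposed matching has size 2.
Maximum matching size for this graph: 3.

This is NOT maximum - can be improved to size 3.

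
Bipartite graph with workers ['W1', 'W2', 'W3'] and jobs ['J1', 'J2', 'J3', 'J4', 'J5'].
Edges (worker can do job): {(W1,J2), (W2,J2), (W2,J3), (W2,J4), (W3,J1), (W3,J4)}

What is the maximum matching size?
Maximum matching size = 3

Maximum matching: {(W1,J2), (W2,J3), (W3,J4)}
Size: 3

This assigns 3 workers to 3 distinct jobs.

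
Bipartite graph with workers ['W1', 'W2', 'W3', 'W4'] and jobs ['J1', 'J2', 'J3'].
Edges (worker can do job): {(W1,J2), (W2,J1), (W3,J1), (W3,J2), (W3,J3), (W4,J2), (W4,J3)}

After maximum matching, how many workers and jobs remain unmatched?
Unmatched: 1 workers, 0 jobs

Maximum matching size: 3
Workers: 4 total, 3 matched, 1 unmatched
Jobs: 3 total, 3 matched, 0 unmatched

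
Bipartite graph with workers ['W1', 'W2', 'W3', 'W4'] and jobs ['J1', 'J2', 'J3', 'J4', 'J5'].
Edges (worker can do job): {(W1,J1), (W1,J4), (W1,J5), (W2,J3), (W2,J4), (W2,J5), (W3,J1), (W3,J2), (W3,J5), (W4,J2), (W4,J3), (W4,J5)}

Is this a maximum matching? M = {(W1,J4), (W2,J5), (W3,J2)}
No, size 3 is not maximum

Proposed matching has size 3.
Maximum matching size for this graph: 4.

This is NOT maximum - can be improved to size 4.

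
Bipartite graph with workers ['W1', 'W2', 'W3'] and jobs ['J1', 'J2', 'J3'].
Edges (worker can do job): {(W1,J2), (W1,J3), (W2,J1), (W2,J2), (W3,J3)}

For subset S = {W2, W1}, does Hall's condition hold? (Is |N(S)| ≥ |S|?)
Yes: |N(S)| = 3, |S| = 2

Subset S = {W2, W1}
Neighbors N(S) = {J1, J2, J3}

|N(S)| = 3, |S| = 2
Hall's condition: |N(S)| ≥ |S| is satisfied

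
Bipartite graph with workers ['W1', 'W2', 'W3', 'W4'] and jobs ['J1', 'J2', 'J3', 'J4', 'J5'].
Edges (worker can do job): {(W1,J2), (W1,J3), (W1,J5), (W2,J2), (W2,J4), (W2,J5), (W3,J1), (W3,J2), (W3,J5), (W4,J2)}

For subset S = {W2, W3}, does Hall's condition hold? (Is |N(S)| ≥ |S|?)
Yes: |N(S)| = 4, |S| = 2

Subset S = {W2, W3}
Neighbors N(S) = {J1, J2, J4, J5}

|N(S)| = 4, |S| = 2
Hall's condition: |N(S)| ≥ |S| is satisfied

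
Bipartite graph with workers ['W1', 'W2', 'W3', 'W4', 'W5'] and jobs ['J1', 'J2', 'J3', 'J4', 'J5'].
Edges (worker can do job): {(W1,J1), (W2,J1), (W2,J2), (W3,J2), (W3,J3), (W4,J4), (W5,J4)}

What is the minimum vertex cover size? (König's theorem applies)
Minimum vertex cover size = 4

By König's theorem: in bipartite graphs,
min vertex cover = max matching = 4

Maximum matching has size 4, so minimum vertex cover also has size 4.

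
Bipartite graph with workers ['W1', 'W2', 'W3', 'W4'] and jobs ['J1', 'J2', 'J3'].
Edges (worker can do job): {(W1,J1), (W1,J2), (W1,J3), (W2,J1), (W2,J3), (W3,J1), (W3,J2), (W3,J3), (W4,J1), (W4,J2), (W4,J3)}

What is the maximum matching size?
Maximum matching size = 3

Maximum matching: {(W1,J2), (W3,J1), (W4,J3)}
Size: 3

This assigns 3 workers to 3 distinct jobs.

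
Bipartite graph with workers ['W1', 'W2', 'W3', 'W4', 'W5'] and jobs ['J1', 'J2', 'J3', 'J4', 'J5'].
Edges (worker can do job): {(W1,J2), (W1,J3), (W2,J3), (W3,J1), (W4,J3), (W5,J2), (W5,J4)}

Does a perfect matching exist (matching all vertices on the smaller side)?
No, maximum matching has size 4 < 5

Maximum matching has size 4, need 5 for perfect matching.
Unmatched workers: ['W2']
Unmatched jobs: ['J5']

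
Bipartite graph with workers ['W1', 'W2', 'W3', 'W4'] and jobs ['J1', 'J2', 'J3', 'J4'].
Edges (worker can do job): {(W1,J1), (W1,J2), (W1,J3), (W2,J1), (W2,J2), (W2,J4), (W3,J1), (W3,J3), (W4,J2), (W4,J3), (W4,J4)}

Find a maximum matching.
Matching: {(W1,J2), (W2,J1), (W3,J3), (W4,J4)}

Maximum matching (size 4):
  W1 → J2
  W2 → J1
  W3 → J3
  W4 → J4

Each worker is assigned to at most one job, and each job to at most one worker.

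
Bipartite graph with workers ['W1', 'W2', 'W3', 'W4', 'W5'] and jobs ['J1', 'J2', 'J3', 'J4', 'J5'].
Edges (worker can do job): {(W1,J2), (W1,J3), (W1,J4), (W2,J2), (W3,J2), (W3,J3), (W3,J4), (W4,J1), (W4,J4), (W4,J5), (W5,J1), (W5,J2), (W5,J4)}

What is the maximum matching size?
Maximum matching size = 5

Maximum matching: {(W1,J3), (W2,J2), (W3,J4), (W4,J5), (W5,J1)}
Size: 5

This assigns 5 workers to 5 distinct jobs.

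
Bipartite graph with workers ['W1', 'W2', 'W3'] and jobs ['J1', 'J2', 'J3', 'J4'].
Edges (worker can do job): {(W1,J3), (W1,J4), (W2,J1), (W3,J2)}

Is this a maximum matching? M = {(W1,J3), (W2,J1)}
No, size 2 is not maximum

Proposed matching has size 2.
Maximum matching size for this graph: 3.

This is NOT maximum - can be improved to size 3.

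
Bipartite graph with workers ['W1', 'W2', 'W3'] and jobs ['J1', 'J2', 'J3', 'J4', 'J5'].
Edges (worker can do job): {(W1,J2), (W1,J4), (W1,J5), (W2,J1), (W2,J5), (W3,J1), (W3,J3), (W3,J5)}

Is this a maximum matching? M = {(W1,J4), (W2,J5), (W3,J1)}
Yes, size 3 is maximum

Proposed matching has size 3.
Maximum matching size for this graph: 3.

This is a maximum matching.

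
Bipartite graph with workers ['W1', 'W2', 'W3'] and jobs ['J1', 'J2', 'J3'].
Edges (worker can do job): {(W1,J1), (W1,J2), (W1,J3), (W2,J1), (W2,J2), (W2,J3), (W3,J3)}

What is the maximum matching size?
Maximum matching size = 3

Maximum matching: {(W1,J1), (W2,J2), (W3,J3)}
Size: 3

This assigns 3 workers to 3 distinct jobs.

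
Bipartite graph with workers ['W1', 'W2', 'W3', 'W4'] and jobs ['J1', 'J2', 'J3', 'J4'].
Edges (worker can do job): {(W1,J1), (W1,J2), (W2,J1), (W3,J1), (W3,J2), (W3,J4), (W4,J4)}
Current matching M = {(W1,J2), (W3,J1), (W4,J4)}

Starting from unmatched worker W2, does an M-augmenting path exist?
No augmenting path from W2

Alternating search from W2 reaches jobs: {J1, J2, J4}.
Every reachable job is already matched in M, and following those matched edges back to workers exposes no further unvisited jobs.
No M-augmenting path from W2 exists.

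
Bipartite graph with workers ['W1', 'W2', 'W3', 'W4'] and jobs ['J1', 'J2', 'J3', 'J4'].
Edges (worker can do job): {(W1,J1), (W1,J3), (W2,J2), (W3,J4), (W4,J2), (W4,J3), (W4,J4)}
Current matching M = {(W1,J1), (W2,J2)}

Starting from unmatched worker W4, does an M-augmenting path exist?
Yes: W4 → J3

An M-augmenting path alternates non-matching / matching edges, starting and ending at unmatched vertices.
Path: W4 → J3
(J3 is unmatched in M, so the path is augmenting.)
Flipping edges along this path would increase |M| from 2 to 3.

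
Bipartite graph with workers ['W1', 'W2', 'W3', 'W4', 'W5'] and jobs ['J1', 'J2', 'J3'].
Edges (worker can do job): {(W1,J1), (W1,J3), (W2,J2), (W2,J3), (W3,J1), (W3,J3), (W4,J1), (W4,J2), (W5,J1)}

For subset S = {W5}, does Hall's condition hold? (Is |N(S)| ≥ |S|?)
Yes: |N(S)| = 1, |S| = 1

Subset S = {W5}
Neighbors N(S) = {J1}

|N(S)| = 1, |S| = 1
Hall's condition: |N(S)| ≥ |S| is satisfied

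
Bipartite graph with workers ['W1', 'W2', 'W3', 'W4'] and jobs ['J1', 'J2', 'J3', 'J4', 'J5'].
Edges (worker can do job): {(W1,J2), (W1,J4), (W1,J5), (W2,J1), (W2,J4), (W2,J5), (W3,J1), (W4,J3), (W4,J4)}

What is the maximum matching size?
Maximum matching size = 4

Maximum matching: {(W1,J5), (W2,J4), (W3,J1), (W4,J3)}
Size: 4

This assigns 4 workers to 4 distinct jobs.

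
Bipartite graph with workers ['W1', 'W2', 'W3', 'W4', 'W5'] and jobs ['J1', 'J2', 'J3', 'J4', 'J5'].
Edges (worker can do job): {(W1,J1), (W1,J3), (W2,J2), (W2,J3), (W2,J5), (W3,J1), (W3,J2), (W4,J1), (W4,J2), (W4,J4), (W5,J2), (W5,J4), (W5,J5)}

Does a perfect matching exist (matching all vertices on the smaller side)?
Yes, perfect matching exists (size 5)

Perfect matching: {(W1,J3), (W2,J2), (W3,J1), (W4,J4), (W5,J5)}
All 5 vertices on the smaller side are matched.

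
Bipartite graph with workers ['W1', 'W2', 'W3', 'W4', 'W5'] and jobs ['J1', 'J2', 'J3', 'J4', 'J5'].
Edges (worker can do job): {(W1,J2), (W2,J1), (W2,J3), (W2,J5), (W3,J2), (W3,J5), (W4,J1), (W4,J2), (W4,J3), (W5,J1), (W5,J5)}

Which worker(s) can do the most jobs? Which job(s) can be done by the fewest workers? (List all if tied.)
Most versatile: W2, W4 (3 jobs); Least covered: J4 (0 workers)

Worker degrees (jobs they can do): W1:1, W2:3, W3:2, W4:3, W5:2
Job degrees (workers who can do it): J1:3, J2:3, J3:2, J4:0, J5:3

Maximum worker degree is 3, achieved by: W2, W4
Minimum job degree is 0, achieved by: J4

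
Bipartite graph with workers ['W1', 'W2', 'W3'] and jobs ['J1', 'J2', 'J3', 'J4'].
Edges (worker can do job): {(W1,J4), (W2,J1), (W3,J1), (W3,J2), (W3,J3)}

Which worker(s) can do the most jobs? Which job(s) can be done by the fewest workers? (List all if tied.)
Most versatile: W3 (3 jobs); Least covered: J2, J3, J4 (1 workers)

Worker degrees (jobs they can do): W1:1, W2:1, W3:3
Job degrees (workers who can do it): J1:2, J2:1, J3:1, J4:1

Maximum worker degree is 3, achieved by: W3
Minimum job degree is 1, achieved by: J2, J3, J4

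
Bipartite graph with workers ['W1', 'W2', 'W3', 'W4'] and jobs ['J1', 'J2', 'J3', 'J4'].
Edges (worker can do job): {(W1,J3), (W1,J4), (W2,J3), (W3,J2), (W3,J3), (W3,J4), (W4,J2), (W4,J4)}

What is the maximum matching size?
Maximum matching size = 3

Maximum matching: {(W1,J3), (W3,J2), (W4,J4)}
Size: 3

This assigns 3 workers to 3 distinct jobs.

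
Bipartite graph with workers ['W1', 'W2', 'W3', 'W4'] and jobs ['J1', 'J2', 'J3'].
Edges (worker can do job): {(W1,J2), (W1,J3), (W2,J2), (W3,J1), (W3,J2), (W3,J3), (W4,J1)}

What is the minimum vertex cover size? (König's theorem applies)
Minimum vertex cover size = 3

By König's theorem: in bipartite graphs,
min vertex cover = max matching = 3

Maximum matching has size 3, so minimum vertex cover also has size 3.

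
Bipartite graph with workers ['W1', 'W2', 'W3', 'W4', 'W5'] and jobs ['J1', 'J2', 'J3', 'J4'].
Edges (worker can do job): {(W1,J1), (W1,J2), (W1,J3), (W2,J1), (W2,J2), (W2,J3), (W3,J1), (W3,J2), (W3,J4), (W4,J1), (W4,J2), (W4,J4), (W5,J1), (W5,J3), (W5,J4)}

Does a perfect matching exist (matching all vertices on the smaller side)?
Yes, perfect matching exists (size 4)

Perfect matching: {(W1,J3), (W3,J2), (W4,J4), (W5,J1)}
All 4 vertices on the smaller side are matched.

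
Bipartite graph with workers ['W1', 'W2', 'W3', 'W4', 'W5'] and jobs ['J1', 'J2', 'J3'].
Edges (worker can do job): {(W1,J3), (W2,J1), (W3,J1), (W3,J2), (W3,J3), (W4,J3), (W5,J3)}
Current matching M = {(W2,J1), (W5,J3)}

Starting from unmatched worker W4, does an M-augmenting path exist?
No augmenting path from W4

Alternating search from W4 reaches jobs: {J3}.
Every reachable job is already matched in M, and following those matched edges back to workers exposes no further unvisited jobs.
No M-augmenting path from W4 exists.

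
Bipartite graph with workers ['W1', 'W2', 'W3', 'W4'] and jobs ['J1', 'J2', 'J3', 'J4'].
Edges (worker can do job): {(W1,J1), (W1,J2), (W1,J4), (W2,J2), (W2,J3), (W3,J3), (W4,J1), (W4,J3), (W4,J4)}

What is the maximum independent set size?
Maximum independent set = 4

By König's theorem:
- Min vertex cover = Max matching = 4
- Max independent set = Total vertices - Min vertex cover
- Max independent set = 8 - 4 = 4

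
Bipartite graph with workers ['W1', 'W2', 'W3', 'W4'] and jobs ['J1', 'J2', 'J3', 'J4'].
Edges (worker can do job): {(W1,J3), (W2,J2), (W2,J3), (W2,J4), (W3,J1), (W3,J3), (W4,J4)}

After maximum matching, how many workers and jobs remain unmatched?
Unmatched: 0 workers, 0 jobs

Maximum matching size: 4
Workers: 4 total, 4 matched, 0 unmatched
Jobs: 4 total, 4 matched, 0 unmatched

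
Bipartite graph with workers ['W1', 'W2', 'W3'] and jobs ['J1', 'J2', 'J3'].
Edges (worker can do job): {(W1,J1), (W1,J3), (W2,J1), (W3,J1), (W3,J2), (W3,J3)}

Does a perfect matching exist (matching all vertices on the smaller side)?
Yes, perfect matching exists (size 3)

Perfect matching: {(W1,J3), (W2,J1), (W3,J2)}
All 3 vertices on the smaller side are matched.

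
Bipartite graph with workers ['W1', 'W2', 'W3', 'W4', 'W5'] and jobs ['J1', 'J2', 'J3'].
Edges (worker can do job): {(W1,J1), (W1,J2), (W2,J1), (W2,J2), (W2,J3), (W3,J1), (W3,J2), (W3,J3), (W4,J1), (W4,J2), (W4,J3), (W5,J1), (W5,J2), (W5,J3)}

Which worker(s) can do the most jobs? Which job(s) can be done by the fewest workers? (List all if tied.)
Most versatile: W2, W3, W4, W5 (3 jobs); Least covered: J3 (4 workers)

Worker degrees (jobs they can do): W1:2, W2:3, W3:3, W4:3, W5:3
Job degrees (workers who can do it): J1:5, J2:5, J3:4

Maximum worker degree is 3, achieved by: W2, W3, W4, W5
Minimum job degree is 4, achieved by: J3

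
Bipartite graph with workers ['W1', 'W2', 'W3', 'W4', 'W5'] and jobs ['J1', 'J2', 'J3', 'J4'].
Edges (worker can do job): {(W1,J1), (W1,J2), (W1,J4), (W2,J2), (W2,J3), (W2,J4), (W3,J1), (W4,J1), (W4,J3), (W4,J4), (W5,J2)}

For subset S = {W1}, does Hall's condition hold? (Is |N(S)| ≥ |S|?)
Yes: |N(S)| = 3, |S| = 1

Subset S = {W1}
Neighbors N(S) = {J1, J2, J4}

|N(S)| = 3, |S| = 1
Hall's condition: |N(S)| ≥ |S| is satisfied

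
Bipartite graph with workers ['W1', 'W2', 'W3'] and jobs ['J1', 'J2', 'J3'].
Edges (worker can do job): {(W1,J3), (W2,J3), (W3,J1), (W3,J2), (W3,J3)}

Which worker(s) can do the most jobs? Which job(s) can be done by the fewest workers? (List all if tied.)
Most versatile: W3 (3 jobs); Least covered: J1, J2 (1 workers)

Worker degrees (jobs they can do): W1:1, W2:1, W3:3
Job degrees (workers who can do it): J1:1, J2:1, J3:3

Maximum worker degree is 3, achieved by: W3
Minimum job degree is 1, achieved by: J1, J2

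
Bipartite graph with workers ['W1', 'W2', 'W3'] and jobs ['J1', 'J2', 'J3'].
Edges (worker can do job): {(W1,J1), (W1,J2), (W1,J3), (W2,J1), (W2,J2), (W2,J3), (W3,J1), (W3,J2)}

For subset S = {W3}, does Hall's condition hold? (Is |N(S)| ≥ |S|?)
Yes: |N(S)| = 2, |S| = 1

Subset S = {W3}
Neighbors N(S) = {J1, J2}

|N(S)| = 2, |S| = 1
Hall's condition: |N(S)| ≥ |S| is satisfied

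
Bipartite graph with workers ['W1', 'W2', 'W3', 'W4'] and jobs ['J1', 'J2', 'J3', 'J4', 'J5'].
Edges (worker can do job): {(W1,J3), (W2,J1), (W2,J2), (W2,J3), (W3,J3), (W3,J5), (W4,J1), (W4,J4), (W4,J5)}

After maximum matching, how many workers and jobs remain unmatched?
Unmatched: 0 workers, 1 jobs

Maximum matching size: 4
Workers: 4 total, 4 matched, 0 unmatched
Jobs: 5 total, 4 matched, 1 unmatched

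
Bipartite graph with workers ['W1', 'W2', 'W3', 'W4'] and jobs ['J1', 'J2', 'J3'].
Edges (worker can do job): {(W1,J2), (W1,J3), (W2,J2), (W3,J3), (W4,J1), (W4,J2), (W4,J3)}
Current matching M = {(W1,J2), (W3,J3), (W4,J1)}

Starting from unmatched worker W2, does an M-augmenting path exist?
No augmenting path from W2

Alternating search from W2 reaches jobs: {J2, J3}.
Every reachable job is already matched in M, and following those matched edges back to workers exposes no further unvisited jobs.
No M-augmenting path from W2 exists.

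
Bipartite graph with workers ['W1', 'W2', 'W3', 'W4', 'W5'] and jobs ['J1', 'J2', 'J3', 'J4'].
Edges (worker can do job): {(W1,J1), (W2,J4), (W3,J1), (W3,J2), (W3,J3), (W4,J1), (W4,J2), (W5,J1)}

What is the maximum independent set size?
Maximum independent set = 5

By König's theorem:
- Min vertex cover = Max matching = 4
- Max independent set = Total vertices - Min vertex cover
- Max independent set = 9 - 4 = 5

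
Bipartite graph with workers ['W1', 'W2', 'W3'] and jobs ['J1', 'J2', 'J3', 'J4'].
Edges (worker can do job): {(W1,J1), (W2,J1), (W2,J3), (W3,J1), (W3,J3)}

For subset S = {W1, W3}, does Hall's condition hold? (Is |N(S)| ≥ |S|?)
Yes: |N(S)| = 2, |S| = 2

Subset S = {W1, W3}
Neighbors N(S) = {J1, J3}

|N(S)| = 2, |S| = 2
Hall's condition: |N(S)| ≥ |S| is satisfied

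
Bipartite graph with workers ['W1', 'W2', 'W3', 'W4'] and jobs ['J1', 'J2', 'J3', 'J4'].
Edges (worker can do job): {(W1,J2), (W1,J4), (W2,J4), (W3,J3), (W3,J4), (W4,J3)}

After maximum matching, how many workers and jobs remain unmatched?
Unmatched: 1 workers, 1 jobs

Maximum matching size: 3
Workers: 4 total, 3 matched, 1 unmatched
Jobs: 4 total, 3 matched, 1 unmatched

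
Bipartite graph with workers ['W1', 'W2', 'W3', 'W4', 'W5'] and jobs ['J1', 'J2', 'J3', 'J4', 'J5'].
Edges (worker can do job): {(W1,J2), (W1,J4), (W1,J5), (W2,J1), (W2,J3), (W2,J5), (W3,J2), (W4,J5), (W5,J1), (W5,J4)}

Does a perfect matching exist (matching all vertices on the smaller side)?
Yes, perfect matching exists (size 5)

Perfect matching: {(W1,J4), (W2,J3), (W3,J2), (W4,J5), (W5,J1)}
All 5 vertices on the smaller side are matched.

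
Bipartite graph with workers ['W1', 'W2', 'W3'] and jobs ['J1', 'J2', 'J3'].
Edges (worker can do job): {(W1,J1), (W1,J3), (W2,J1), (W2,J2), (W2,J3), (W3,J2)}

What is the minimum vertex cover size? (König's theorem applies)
Minimum vertex cover size = 3

By König's theorem: in bipartite graphs,
min vertex cover = max matching = 3

Maximum matching has size 3, so minimum vertex cover also has size 3.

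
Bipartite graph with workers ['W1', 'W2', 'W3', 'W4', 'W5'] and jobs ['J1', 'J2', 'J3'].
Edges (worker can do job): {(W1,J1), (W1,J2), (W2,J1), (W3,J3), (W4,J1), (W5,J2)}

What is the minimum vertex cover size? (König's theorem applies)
Minimum vertex cover size = 3

By König's theorem: in bipartite graphs,
min vertex cover = max matching = 3

Maximum matching has size 3, so minimum vertex cover also has size 3.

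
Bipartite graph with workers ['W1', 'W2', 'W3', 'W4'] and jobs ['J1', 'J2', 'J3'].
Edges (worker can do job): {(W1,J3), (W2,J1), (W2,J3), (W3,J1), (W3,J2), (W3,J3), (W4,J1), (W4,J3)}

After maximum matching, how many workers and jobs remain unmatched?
Unmatched: 1 workers, 0 jobs

Maximum matching size: 3
Workers: 4 total, 3 matched, 1 unmatched
Jobs: 3 total, 3 matched, 0 unmatched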